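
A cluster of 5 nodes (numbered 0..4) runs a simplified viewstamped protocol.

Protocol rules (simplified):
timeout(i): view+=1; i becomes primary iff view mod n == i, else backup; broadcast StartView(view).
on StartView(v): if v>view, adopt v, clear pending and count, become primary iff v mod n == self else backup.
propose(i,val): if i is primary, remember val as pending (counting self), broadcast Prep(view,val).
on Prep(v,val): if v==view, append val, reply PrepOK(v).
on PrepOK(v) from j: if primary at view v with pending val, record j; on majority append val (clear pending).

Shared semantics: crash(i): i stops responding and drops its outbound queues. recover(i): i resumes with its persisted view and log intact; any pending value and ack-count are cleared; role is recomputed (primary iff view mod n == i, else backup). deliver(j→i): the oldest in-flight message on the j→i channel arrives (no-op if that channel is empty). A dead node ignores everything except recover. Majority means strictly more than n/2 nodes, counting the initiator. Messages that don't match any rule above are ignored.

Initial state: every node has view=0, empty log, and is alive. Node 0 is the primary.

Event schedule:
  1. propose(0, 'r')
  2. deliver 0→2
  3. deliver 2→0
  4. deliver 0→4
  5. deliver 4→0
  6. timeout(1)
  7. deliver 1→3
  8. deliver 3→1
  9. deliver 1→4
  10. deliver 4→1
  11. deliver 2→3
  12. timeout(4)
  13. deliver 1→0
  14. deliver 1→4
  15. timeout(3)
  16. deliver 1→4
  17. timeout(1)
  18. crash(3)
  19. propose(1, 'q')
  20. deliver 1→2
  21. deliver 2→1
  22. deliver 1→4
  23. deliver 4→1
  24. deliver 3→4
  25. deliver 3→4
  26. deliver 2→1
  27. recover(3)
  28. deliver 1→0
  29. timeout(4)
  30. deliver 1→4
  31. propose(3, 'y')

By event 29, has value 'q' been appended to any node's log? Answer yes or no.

after 1 — propose(0,'r'): ·
after 2 — deliver 0→2: n2:back/v0/[r]
after 3 — deliver 2→0: ·
after 4 — deliver 0→4: n4:back/v0/[r]
after 5 — deliver 4→0: n0:prim/v0/[r]
after 6 — timeout(1): n1:prim/v1/[-]
after 7 — deliver 1→3: n3:back/v1/[-]
after 8 — deliver 3→1: ·
after 9 — deliver 1→4: n4:back/v1/[r]
after 10 — deliver 4→1: ·
after 11 — deliver 2→3: ·
after 12 — timeout(4): n4:back/v2/[r]
after 13 — deliver 1→0: n0:back/v1/[r]
after 14 — deliver 1→4: ·
after 15 — timeout(3): n3:back/v2/[-]
after 16 — deliver 1→4: ·
after 17 — timeout(1): n1:back/v2/[-]
after 18 — crash(3): n3:✗back/v2/[-]
after 19 — propose(1,'q'): ·
after 20 — deliver 1→2: n2:back/v1/[r]
after 21 — deliver 2→1: ·
after 22 — deliver 1→4: ·
after 23 — deliver 4→1: ·
after 24 — deliver 3→4: ·
after 25 — deliver 3→4: ·
after 26 — deliver 2→1: ·
after 27 — recover(3): n3:back/v2/[-]
after 28 — deliver 1→0: n0:back/v2/[r]
after 29 — timeout(4): n4:back/v3/[r]

no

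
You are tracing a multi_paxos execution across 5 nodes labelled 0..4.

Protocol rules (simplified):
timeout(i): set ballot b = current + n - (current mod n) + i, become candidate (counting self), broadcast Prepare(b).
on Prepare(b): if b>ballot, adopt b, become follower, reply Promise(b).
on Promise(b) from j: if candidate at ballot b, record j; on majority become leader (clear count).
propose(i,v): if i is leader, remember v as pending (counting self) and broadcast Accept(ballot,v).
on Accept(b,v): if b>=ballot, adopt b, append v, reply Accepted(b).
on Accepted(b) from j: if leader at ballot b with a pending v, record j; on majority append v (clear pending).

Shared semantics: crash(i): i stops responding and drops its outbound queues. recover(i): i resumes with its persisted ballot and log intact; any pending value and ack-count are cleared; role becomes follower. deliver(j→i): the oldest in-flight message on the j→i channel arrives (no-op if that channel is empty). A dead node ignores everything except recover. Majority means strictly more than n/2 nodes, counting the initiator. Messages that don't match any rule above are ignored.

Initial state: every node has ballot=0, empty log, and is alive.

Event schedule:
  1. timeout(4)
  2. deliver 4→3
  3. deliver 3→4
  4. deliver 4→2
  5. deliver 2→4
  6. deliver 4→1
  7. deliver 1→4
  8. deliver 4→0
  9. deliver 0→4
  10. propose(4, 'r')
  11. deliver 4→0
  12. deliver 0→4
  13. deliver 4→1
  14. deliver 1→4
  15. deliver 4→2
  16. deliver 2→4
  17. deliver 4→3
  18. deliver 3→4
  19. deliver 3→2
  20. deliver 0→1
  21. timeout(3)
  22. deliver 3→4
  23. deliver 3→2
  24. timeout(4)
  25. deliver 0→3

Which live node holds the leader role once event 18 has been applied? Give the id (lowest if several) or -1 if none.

step 1 timeout(4): 4={cand,b=9,log=-}
step 2 deliver 4→3: 3={foll,b=9,log=-}
step 3 deliver 3→4: —
step 4 deliver 4→2: 2={foll,b=9,log=-}
step 5 deliver 2→4: 4={lead,b=9,log=-}
step 6 deliver 4→1: 1={foll,b=9,log=-}
step 7 deliver 1→4: —
step 8 deliver 4→0: 0={foll,b=9,log=-}
step 9 deliver 0→4: —
step 10 propose(4,'r'): —
step 11 deliver 4→0: 0={foll,b=9,log=r}
step 12 deliver 0→4: —
step 13 deliver 4→1: 1={foll,b=9,log=r}
step 14 deliver 1→4: 4={lead,b=9,log=r}
step 15 deliver 4→2: 2={foll,b=9,log=r}
step 16 deliver 2→4: —
step 17 deliver 4→3: 3={foll,b=9,log=r}
step 18 deliver 3→4: —

4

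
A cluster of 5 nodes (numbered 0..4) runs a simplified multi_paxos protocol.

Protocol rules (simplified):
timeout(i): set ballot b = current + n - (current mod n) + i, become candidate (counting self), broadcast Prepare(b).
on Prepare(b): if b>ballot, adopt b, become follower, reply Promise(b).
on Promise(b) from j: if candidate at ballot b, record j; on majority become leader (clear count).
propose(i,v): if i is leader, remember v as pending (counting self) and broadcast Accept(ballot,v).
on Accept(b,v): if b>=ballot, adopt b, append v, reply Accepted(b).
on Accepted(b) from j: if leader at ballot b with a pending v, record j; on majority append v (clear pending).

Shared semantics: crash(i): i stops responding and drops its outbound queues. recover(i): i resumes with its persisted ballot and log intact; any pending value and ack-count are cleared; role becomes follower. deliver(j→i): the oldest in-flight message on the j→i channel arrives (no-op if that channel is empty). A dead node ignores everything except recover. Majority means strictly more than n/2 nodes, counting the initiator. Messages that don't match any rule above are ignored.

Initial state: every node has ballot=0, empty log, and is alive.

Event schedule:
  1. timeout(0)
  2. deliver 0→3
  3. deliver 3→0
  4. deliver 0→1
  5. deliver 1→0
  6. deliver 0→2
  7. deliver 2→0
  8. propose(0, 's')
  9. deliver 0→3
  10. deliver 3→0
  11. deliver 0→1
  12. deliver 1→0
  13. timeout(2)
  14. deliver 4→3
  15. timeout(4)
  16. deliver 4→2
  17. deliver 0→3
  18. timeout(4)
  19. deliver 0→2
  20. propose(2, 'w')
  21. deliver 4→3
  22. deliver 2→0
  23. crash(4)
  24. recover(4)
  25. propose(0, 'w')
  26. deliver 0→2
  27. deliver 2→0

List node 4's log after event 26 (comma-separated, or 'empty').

empty

after 1 — timeout(0): n0:cand/b5/[-]
after 2 — deliver 0→3: n3:foll/b5/[-]
after 3 — deliver 3→0: ·
after 4 — deliver 0→1: n1:foll/b5/[-]
after 5 — deliver 1→0: n0:lead/b5/[-]
after 6 — deliver 0→2: n2:foll/b5/[-]
after 7 — deliver 2→0: ·
after 8 — propose(0,'s'): ·
after 9 — deliver 0→3: n3:foll/b5/[s]
after 10 — deliver 3→0: ·
after 11 — deliver 0→1: n1:foll/b5/[s]
after 12 — deliver 1→0: n0:lead/b5/[s]
after 13 — timeout(2): n2:cand/b12/[-]
after 14 — deliver 4→3: ·
after 15 — timeout(4): n4:cand/b9/[-]
after 16 — deliver 4→2: ·
after 17 — deliver 0→3: ·
after 18 — timeout(4): n4:cand/b14/[-]
after 19 — deliver 0→2: ·
after 20 — propose(2,'w'): ·
after 21 — deliver 4→3: n3:foll/b9/[s]
after 22 — deliver 2→0: n0:foll/b12/[s]
after 23 — crash(4): n4:✗cand/b14/[-]
after 24 — recover(4): n4:foll/b14/[-]
after 25 — propose(0,'w'): ·
after 26 — deliver 0→2: ·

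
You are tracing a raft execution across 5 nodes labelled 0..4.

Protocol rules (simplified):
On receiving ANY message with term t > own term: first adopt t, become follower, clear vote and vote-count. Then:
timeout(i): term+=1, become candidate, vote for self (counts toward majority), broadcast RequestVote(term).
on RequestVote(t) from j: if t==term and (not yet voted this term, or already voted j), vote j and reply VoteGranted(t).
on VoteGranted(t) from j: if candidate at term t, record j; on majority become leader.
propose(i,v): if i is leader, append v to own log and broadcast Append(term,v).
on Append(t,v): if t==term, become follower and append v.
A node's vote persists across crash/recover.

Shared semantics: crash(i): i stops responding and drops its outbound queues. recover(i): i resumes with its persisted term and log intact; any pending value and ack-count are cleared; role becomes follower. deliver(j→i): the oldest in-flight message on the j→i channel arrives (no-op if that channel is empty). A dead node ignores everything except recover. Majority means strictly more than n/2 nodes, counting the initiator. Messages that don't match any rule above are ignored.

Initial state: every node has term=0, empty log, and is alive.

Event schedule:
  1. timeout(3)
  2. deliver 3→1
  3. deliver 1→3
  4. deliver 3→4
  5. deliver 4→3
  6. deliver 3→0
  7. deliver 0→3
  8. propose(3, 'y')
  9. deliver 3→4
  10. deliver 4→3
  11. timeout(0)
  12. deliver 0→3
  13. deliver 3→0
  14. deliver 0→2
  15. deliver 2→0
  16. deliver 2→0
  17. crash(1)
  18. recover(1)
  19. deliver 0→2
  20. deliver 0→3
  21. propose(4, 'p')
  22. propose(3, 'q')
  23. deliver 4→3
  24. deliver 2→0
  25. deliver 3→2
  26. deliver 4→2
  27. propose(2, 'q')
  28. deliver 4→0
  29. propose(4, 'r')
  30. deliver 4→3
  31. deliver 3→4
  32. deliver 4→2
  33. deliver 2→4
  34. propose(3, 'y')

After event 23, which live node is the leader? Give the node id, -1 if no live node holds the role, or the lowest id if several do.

step 1 timeout(3): 3={cand,t=1,log=-}
step 2 deliver 3→1: 1={foll,t=1,log=-}
step 3 deliver 1→3: —
step 4 deliver 3→4: 4={foll,t=1,log=-}
step 5 deliver 4→3: 3={lead,t=1,log=-}
step 6 deliver 3→0: 0={foll,t=1,log=-}
step 7 deliver 0→3: —
step 8 propose(3,'y'): 3={lead,t=1,log=y}
step 9 deliver 3→4: 4={foll,t=1,log=y}
step 10 deliver 4→3: —
step 11 timeout(0): 0={cand,t=2,log=-}
step 12 deliver 0→3: 3={foll,t=2,log=y}
step 13 deliver 3→0: —
step 14 deliver 0→2: 2={foll,t=2,log=-}
step 15 deliver 2→0: —
step 16 deliver 2→0: —
step 17 crash(1): 1={✗foll,t=1,log=-}
step 18 recover(1): 1={foll,t=1,log=-}
step 19 deliver 0→2: —
step 20 deliver 0→3: —
step 21 propose(4,'p'): —
step 22 propose(3,'q'): —
step 23 deliver 4→3: —

-1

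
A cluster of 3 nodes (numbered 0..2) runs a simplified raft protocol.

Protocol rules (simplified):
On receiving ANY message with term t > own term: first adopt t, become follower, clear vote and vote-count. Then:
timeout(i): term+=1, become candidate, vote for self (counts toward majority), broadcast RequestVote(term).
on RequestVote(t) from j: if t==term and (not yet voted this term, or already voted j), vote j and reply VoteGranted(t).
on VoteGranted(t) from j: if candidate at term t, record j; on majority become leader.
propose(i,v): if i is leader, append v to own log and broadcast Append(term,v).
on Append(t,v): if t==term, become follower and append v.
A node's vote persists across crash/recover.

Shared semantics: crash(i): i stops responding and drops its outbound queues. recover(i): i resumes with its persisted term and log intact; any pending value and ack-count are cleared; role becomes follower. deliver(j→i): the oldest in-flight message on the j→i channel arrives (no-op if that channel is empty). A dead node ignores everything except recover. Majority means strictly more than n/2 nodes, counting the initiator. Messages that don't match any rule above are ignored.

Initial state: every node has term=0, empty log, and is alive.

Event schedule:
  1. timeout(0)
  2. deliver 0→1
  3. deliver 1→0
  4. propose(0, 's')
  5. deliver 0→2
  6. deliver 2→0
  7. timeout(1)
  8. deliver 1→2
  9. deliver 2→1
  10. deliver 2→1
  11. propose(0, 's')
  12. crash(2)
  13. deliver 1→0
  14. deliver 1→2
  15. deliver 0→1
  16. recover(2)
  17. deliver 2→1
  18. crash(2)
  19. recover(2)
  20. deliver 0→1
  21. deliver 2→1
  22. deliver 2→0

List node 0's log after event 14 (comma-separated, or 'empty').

after 1 — timeout(0): n0:cand/t1/[-]
after 2 — deliver 0→1: n1:foll/t1/[-]
after 3 — deliver 1→0: n0:lead/t1/[-]
after 4 — propose(0,'s'): n0:lead/t1/[s]
after 5 — deliver 0→2: n2:foll/t1/[-]
after 6 — deliver 2→0: ·
after 7 — timeout(1): n1:cand/t2/[-]
after 8 — deliver 1→2: n2:foll/t2/[-]
after 9 — deliver 2→1: n1:lead/t2/[-]
after 10 — deliver 2→1: ·
after 11 — propose(0,'s'): n0:lead/t1/[s,s]
after 12 — crash(2): n2:✗foll/t2/[-]
after 13 — deliver 1→0: n0:foll/t2/[s,s]
after 14 — deliver 1→2: ·

s,s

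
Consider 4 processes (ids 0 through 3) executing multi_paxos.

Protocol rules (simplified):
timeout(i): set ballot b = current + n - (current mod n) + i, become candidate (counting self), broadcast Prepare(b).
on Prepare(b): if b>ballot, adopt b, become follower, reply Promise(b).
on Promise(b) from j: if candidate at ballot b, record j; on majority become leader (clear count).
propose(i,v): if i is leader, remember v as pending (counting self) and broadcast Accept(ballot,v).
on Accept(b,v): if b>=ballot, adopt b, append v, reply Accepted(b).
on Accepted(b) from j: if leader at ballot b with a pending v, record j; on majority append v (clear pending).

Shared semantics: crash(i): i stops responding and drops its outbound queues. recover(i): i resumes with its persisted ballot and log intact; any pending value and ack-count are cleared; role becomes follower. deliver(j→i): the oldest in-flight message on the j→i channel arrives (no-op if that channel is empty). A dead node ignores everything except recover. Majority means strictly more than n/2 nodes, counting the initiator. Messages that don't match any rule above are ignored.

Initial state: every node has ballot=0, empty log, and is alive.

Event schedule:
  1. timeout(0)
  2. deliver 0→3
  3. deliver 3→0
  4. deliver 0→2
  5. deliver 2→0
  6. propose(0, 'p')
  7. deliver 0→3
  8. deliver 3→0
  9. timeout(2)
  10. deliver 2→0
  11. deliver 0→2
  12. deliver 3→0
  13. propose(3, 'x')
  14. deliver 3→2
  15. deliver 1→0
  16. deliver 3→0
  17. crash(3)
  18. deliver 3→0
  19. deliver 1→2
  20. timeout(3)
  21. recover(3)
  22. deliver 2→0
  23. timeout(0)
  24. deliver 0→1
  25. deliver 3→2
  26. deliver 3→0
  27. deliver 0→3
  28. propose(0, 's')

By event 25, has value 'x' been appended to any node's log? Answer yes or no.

after 1 — timeout(0): n0:cand/b4/[-]
after 2 — deliver 0→3: n3:foll/b4/[-]
after 3 — deliver 3→0: ·
after 4 — deliver 0→2: n2:foll/b4/[-]
after 5 — deliver 2→0: n0:lead/b4/[-]
after 6 — propose(0,'p'): ·
after 7 — deliver 0→3: n3:foll/b4/[p]
after 8 — deliver 3→0: ·
after 9 — timeout(2): n2:cand/b10/[-]
after 10 — deliver 2→0: n0:foll/b10/[-]
after 11 — deliver 0→2: ·
after 12 — deliver 3→0: ·
after 13 — propose(3,'x'): ·
after 14 — deliver 3→2: ·
after 15 — deliver 1→0: ·
after 16 — deliver 3→0: ·
after 17 — crash(3): n3:✗foll/b4/[p]
after 18 — deliver 3→0: ·
after 19 — deliver 1→2: ·
after 20 — timeout(3): ·
after 21 — recover(3): n3:foll/b4/[p]
after 22 — deliver 2→0: ·
after 23 — timeout(0): n0:cand/b12/[-]
after 24 — deliver 0→1: n1:foll/b4/[-]
after 25 — deliver 3→2: ·

no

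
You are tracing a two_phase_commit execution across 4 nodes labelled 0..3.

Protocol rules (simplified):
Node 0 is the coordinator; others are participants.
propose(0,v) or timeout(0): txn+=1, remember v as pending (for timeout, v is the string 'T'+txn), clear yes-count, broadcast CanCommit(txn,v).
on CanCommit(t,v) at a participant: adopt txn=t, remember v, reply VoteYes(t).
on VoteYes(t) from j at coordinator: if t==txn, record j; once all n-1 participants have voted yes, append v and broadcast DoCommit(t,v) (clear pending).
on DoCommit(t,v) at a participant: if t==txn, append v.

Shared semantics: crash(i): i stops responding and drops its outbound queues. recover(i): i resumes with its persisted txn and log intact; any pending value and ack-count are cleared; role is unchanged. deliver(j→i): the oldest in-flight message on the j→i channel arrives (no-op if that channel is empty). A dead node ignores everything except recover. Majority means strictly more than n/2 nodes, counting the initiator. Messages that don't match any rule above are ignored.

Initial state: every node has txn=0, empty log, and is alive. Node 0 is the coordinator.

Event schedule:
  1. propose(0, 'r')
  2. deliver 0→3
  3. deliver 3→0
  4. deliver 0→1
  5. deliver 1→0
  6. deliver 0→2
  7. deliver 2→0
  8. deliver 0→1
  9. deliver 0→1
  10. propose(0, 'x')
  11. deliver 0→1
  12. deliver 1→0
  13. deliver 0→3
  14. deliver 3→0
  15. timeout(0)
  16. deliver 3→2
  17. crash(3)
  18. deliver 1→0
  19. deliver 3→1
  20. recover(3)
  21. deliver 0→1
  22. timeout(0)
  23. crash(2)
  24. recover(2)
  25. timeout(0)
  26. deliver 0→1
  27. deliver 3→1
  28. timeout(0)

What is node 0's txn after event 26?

5

e1 propose(0,'r'): 0[coor,t=1,-]
e2 deliver 0→3: 3[part,t=1,-]
e3 deliver 3→0: ·
e4 deliver 0→1: 1[part,t=1,-]
e5 deliver 1→0: ·
e6 deliver 0→2: 2[part,t=1,-]
e7 deliver 2→0: 0[coor,t=1,r]
e8 deliver 0→1: 1[part,t=1,r]
e9 deliver 0→1: ·
e10 propose(0,'x'): 0[coor,t=2,r]
e11 deliver 0→1: 1[part,t=2,r]
e12 deliver 1→0: ·
e13 deliver 0→3: 3[part,t=1,r]
e14 deliver 3→0: ·
e15 timeout(0): 0[coor,t=3,r]
e16 deliver 3→2: ·
e17 crash(3): 3[✗part,t=1,r]
e18 deliver 1→0: ·
e19 deliver 3→1: ·
e20 recover(3): 3[part,t=1,r]
e21 deliver 0→1: 1[part,t=3,r]
e22 timeout(0): 0[coor,t=4,r]
e23 crash(2): 2[✗part,t=1,-]
e24 recover(2): 2[part,t=1,-]
e25 timeout(0): 0[coor,t=5,r]
e26 deliver 0→1: 1[part,t=4,r]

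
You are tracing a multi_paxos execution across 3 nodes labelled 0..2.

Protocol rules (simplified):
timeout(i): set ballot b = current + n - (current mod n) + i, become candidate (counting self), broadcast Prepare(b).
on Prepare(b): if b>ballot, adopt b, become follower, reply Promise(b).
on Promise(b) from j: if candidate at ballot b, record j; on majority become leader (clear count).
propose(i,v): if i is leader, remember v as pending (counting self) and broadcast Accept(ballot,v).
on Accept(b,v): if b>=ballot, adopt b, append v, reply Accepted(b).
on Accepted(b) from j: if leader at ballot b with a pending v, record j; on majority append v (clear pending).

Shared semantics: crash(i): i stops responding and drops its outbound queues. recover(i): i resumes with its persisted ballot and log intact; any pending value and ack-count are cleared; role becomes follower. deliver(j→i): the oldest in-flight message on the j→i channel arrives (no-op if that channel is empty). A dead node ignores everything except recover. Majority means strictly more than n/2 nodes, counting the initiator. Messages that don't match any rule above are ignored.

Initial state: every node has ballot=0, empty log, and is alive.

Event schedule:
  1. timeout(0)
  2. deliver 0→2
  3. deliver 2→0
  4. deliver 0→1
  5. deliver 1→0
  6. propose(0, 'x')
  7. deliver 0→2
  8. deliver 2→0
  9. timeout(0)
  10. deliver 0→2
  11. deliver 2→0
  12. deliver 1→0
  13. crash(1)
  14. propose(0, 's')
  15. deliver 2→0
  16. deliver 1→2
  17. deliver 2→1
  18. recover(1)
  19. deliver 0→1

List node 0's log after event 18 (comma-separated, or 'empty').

x

after 1 — timeout(0): n0:cand/b3/[-]
after 2 — deliver 0→2: n2:foll/b3/[-]
after 3 — deliver 2→0: n0:lead/b3/[-]
after 4 — deliver 0→1: n1:foll/b3/[-]
after 5 — deliver 1→0: ·
after 6 — propose(0,'x'): ·
after 7 — deliver 0→2: n2:foll/b3/[x]
after 8 — deliver 2→0: n0:lead/b3/[x]
after 9 — timeout(0): n0:cand/b6/[x]
after 10 — deliver 0→2: n2:foll/b6/[x]
after 11 — deliver 2→0: n0:lead/b6/[x]
after 12 — deliver 1→0: ·
after 13 — crash(1): n1:✗foll/b3/[-]
after 14 — propose(0,'s'): ·
after 15 — deliver 2→0: ·
after 16 — deliver 1→2: ·
after 17 — deliver 2→1: ·
after 18 — recover(1): n1:foll/b3/[-]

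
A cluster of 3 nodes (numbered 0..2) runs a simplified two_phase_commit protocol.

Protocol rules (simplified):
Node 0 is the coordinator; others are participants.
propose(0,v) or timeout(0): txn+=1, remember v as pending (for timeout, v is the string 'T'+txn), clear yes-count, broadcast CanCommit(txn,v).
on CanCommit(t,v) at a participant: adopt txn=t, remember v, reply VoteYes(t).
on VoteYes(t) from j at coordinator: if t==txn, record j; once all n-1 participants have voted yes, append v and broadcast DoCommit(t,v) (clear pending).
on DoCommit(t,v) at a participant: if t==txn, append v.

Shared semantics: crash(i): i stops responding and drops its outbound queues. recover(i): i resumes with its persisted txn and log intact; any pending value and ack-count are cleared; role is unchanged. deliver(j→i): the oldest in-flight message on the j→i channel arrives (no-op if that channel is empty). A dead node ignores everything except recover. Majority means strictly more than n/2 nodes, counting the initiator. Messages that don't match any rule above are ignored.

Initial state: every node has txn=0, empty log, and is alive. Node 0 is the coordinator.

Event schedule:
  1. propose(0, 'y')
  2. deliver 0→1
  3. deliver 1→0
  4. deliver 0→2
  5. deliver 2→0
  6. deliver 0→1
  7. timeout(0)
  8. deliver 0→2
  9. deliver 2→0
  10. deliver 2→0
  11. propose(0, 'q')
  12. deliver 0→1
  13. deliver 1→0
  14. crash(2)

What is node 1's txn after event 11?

1

after 1 — propose(0,'y'): n0:coor/t1/[-]
after 2 — deliver 0→1: n1:part/t1/[-]
after 3 — deliver 1→0: ·
after 4 — deliver 0→2: n2:part/t1/[-]
after 5 — deliver 2→0: n0:coor/t1/[y]
after 6 — deliver 0→1: n1:part/t1/[y]
after 7 — timeout(0): n0:coor/t2/[y]
after 8 — deliver 0→2: n2:part/t1/[y]
after 9 — deliver 2→0: ·
after 10 — deliver 2→0: ·
after 11 — propose(0,'q'): n0:coor/t3/[y]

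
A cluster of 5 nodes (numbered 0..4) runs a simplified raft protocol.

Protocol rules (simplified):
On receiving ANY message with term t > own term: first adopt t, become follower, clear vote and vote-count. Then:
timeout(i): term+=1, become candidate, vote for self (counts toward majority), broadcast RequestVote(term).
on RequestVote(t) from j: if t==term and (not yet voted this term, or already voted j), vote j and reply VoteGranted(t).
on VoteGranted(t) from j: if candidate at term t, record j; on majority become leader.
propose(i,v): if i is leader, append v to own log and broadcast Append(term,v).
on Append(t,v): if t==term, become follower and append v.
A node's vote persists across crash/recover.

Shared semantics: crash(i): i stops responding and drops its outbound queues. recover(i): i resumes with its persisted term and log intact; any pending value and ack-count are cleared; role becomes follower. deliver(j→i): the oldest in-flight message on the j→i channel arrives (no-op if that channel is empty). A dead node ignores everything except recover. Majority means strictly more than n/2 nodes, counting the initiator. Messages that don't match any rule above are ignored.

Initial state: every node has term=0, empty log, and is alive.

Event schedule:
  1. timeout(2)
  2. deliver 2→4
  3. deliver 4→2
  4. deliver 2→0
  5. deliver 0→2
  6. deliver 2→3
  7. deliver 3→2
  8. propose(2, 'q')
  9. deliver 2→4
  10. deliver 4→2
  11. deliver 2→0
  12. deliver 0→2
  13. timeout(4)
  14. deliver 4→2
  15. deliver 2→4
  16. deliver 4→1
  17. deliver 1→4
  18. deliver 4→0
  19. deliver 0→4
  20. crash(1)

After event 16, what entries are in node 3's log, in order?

empty

[1] timeout(2) → N2(cand t1 [-])
[2] deliver 2→4 → N4(foll t1 [-])
[3] deliver 4→2 → ∅
[4] deliver 2→0 → N0(foll t1 [-])
[5] deliver 0→2 → N2(lead t1 [-])
[6] deliver 2→3 → N3(foll t1 [-])
[7] deliver 3→2 → ∅
[8] propose(2,'q') → N2(lead t1 [q])
[9] deliver 2→4 → N4(foll t1 [q])
[10] deliver 4→2 → ∅
[11] deliver 2→0 → N0(foll t1 [q])
[12] deliver 0→2 → ∅
[13] timeout(4) → N4(cand t2 [q])
[14] deliver 4→2 → N2(foll t2 [q])
[15] deliver 2→4 → ∅
[16] deliver 4→1 → N1(foll t2 [-])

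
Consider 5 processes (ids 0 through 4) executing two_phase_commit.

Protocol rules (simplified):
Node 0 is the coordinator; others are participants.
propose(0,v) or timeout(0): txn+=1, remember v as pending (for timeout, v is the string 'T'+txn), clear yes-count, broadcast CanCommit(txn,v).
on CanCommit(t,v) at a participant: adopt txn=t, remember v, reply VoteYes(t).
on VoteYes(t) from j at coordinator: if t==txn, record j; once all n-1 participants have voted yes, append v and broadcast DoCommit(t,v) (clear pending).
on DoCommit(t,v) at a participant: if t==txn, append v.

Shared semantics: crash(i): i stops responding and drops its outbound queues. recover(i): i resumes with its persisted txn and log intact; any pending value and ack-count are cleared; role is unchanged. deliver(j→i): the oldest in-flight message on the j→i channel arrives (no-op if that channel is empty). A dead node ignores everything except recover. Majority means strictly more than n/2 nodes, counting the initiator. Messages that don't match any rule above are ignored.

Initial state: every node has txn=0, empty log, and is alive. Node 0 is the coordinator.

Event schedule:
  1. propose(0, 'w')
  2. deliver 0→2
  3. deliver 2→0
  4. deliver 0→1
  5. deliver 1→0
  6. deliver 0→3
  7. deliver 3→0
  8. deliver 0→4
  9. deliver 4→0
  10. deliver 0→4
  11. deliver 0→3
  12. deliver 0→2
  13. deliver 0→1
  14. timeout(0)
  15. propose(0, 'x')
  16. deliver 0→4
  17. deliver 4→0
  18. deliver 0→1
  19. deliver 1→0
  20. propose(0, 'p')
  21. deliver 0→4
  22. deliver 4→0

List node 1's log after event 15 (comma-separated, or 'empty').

w

after 1 — propose(0,'w'): n0:coor/t1/[-]
after 2 — deliver 0→2: n2:part/t1/[-]
after 3 — deliver 2→0: ·
after 4 — deliver 0→1: n1:part/t1/[-]
after 5 — deliver 1→0: ·
after 6 — deliver 0→3: n3:part/t1/[-]
after 7 — deliver 3→0: ·
after 8 — deliver 0→4: n4:part/t1/[-]
after 9 — deliver 4→0: n0:coor/t1/[w]
after 10 — deliver 0→4: n4:part/t1/[w]
after 11 — deliver 0→3: n3:part/t1/[w]
after 12 — deliver 0→2: n2:part/t1/[w]
after 13 — deliver 0→1: n1:part/t1/[w]
after 14 — timeout(0): n0:coor/t2/[w]
after 15 — propose(0,'x'): n0:coor/t3/[w]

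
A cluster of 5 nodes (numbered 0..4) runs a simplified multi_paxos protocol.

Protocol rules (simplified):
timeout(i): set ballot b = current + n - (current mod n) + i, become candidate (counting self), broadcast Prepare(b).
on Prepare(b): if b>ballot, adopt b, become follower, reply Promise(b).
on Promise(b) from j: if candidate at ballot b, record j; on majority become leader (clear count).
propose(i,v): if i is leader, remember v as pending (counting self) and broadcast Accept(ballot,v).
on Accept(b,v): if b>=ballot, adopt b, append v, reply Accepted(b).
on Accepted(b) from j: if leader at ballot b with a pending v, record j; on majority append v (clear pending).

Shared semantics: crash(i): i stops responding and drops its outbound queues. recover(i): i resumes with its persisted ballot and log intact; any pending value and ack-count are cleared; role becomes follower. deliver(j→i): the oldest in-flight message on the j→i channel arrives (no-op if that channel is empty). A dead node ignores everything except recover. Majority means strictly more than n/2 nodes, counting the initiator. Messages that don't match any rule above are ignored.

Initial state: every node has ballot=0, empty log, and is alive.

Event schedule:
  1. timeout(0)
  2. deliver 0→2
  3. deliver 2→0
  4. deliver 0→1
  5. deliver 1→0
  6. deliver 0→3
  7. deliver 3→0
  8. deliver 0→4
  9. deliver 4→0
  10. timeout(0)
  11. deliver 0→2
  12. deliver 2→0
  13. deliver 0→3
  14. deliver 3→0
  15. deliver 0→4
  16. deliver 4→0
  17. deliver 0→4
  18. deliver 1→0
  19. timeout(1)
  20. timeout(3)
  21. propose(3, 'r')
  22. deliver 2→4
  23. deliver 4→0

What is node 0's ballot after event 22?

e1 timeout(0): 0[cand,b=5,-]
e2 deliver 0→2: 2[foll,b=5,-]
e3 deliver 2→0: ·
e4 deliver 0→1: 1[foll,b=5,-]
e5 deliver 1→0: 0[lead,b=5,-]
e6 deliver 0→3: 3[foll,b=5,-]
e7 deliver 3→0: ·
e8 deliver 0→4: 4[foll,b=5,-]
e9 deliver 4→0: ·
e10 timeout(0): 0[cand,b=10,-]
e11 deliver 0→2: 2[foll,b=10,-]
e12 deliver 2→0: ·
e13 deliver 0→3: 3[foll,b=10,-]
e14 deliver 3→0: 0[lead,b=10,-]
e15 deliver 0→4: 4[foll,b=10,-]
e16 deliver 4→0: ·
e17 deliver 0→4: ·
e18 deliver 1→0: ·
e19 timeout(1): 1[cand,b=11,-]
e20 timeout(3): 3[cand,b=18,-]
e21 propose(3,'r'): ·
e22 deliver 2→4: ·

10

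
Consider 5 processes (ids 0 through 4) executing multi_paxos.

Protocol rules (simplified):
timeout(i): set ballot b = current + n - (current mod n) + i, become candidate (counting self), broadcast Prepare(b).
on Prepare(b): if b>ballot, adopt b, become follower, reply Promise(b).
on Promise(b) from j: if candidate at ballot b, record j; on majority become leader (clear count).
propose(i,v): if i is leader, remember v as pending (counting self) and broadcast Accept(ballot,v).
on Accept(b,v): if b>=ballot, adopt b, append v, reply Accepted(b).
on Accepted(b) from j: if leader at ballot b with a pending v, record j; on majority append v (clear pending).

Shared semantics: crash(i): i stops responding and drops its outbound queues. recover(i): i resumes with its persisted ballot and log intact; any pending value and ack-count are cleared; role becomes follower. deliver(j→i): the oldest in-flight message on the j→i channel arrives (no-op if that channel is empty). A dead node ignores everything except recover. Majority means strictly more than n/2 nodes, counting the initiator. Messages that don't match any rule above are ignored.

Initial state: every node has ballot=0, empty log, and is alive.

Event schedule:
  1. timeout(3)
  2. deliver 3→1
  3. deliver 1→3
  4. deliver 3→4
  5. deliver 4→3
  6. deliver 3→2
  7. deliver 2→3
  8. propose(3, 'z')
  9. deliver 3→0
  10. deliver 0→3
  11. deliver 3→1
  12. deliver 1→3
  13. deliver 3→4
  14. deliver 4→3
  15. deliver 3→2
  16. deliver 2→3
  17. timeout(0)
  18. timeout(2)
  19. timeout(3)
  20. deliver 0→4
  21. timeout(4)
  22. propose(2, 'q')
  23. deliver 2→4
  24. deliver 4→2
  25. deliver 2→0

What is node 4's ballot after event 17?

e1 timeout(3): 3[cand,b=8,-]
e2 deliver 3→1: 1[foll,b=8,-]
e3 deliver 1→3: ·
e4 deliver 3→4: 4[foll,b=8,-]
e5 deliver 4→3: 3[lead,b=8,-]
e6 deliver 3→2: 2[foll,b=8,-]
e7 deliver 2→3: ·
e8 propose(3,'z'): ·
e9 deliver 3→0: 0[foll,b=8,-]
e10 deliver 0→3: ·
e11 deliver 3→1: 1[foll,b=8,z]
e12 deliver 1→3: ·
e13 deliver 3→4: 4[foll,b=8,z]
e14 deliver 4→3: 3[lead,b=8,z]
e15 deliver 3→2: 2[foll,b=8,z]
e16 deliver 2→3: ·
e17 timeout(0): 0[cand,b=10,-]

8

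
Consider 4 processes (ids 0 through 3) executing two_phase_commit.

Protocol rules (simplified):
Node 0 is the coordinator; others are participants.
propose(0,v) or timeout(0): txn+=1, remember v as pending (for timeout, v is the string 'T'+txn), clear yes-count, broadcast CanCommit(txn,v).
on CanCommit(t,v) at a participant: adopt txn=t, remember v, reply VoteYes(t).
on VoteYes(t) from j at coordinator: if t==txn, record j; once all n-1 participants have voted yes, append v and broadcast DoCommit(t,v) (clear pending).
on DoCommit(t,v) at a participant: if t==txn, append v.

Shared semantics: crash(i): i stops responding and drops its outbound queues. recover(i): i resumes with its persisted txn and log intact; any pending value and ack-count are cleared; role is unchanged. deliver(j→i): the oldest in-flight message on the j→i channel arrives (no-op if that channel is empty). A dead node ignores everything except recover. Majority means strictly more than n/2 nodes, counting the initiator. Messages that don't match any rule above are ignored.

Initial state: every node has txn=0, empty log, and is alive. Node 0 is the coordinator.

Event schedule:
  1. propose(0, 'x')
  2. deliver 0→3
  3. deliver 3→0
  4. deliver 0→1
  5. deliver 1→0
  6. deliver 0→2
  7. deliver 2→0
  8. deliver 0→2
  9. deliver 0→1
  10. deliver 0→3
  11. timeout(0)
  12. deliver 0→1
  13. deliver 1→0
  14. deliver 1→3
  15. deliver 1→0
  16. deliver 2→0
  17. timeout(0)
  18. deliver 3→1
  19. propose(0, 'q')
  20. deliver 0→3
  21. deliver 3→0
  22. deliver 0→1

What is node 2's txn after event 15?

e1 propose(0,'x'): 0[coor,t=1,-]
e2 deliver 0→3: 3[part,t=1,-]
e3 deliver 3→0: ·
e4 deliver 0→1: 1[part,t=1,-]
e5 deliver 1→0: ·
e6 deliver 0→2: 2[part,t=1,-]
e7 deliver 2→0: 0[coor,t=1,x]
e8 deliver 0→2: 2[part,t=1,x]
e9 deliver 0→1: 1[part,t=1,x]
e10 deliver 0→3: 3[part,t=1,x]
e11 timeout(0): 0[coor,t=2,x]
e12 deliver 0→1: 1[part,t=2,x]
e13 deliver 1→0: ·
e14 deliver 1→3: ·
e15 deliver 1→0: ·

1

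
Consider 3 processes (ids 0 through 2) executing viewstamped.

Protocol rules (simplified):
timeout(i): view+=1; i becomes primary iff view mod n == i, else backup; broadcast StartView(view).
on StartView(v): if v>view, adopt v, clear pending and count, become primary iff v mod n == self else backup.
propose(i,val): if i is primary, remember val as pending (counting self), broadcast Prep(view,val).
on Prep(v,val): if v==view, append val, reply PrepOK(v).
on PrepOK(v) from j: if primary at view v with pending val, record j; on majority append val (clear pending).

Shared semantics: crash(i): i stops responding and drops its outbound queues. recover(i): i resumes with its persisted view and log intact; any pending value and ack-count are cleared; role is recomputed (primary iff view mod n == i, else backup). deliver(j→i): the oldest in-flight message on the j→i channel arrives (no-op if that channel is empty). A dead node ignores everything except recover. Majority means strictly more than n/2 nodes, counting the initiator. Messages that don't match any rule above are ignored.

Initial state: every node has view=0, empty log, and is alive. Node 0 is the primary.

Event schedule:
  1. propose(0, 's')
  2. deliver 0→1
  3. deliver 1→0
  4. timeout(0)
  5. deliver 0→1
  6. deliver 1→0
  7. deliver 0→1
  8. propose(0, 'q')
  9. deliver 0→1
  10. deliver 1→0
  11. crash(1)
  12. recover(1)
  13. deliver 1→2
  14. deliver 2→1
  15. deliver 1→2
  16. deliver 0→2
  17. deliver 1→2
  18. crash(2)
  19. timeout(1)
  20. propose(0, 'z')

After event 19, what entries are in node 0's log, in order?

1. propose(0,'s'):  nop
2. deliver 0→1:  <1:back v0 s>
3. deliver 1→0:  <0:prim v0 s>
4. timeout(0):  <0:back v1 s>
5. deliver 0→1:  <1:prim v1 s>
6. deliver 1→0:  nop
7. deliver 0→1:  nop
8. propose(0,'q'):  nop
9. deliver 0→1:  nop
10. deliver 1→0:  nop
11. crash(1):  <1:✗prim v1 s>
12. recover(1):  <1:prim v1 s>
13. deliver 1→2:  nop
14. deliver 2→1:  nop
15. deliver 1→2:  nop
16. deliver 0→2:  <2:back v0 s>
17. deliver 1→2:  nop
18. crash(2):  <2:✗back v0 s>
19. timeout(1):  <1:back v2 s>

s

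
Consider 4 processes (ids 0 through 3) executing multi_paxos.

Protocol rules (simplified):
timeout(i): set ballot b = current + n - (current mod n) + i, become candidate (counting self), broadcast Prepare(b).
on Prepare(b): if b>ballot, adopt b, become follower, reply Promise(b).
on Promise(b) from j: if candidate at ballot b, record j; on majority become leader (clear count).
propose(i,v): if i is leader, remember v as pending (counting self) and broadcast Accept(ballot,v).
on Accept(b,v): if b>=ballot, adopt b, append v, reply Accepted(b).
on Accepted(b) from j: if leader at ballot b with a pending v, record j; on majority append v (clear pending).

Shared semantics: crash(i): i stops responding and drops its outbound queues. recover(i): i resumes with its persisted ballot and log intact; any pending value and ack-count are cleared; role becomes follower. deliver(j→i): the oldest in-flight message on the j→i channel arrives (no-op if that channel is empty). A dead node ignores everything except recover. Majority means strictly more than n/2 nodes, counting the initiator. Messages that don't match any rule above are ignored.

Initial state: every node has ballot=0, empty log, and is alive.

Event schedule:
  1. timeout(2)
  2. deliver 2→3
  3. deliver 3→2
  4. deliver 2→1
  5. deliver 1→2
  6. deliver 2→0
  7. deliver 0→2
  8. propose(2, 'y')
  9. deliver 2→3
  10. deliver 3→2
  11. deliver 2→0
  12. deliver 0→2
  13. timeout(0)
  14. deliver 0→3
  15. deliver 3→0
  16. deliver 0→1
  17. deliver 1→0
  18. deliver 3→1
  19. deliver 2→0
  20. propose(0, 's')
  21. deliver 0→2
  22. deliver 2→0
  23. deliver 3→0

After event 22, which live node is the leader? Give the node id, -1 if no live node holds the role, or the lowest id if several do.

e1 timeout(2): 2[cand,b=6,-]
e2 deliver 2→3: 3[foll,b=6,-]
e3 deliver 3→2: ·
e4 deliver 2→1: 1[foll,b=6,-]
e5 deliver 1→2: 2[lead,b=6,-]
e6 deliver 2→0: 0[foll,b=6,-]
e7 deliver 0→2: ·
e8 propose(2,'y'): ·
e9 deliver 2→3: 3[foll,b=6,y]
e10 deliver 3→2: ·
e11 deliver 2→0: 0[foll,b=6,y]
e12 deliver 0→2: 2[lead,b=6,y]
e13 timeout(0): 0[cand,b=8,y]
e14 deliver 0→3: 3[foll,b=8,y]
e15 deliver 3→0: ·
e16 deliver 0→1: 1[foll,b=8,-]
e17 deliver 1→0: 0[lead,b=8,y]
e18 deliver 3→1: ·
e19 deliver 2→0: ·
e20 propose(0,'s'): ·
e21 deliver 0→2: 2[foll,b=8,y]
e22 deliver 2→0: ·

0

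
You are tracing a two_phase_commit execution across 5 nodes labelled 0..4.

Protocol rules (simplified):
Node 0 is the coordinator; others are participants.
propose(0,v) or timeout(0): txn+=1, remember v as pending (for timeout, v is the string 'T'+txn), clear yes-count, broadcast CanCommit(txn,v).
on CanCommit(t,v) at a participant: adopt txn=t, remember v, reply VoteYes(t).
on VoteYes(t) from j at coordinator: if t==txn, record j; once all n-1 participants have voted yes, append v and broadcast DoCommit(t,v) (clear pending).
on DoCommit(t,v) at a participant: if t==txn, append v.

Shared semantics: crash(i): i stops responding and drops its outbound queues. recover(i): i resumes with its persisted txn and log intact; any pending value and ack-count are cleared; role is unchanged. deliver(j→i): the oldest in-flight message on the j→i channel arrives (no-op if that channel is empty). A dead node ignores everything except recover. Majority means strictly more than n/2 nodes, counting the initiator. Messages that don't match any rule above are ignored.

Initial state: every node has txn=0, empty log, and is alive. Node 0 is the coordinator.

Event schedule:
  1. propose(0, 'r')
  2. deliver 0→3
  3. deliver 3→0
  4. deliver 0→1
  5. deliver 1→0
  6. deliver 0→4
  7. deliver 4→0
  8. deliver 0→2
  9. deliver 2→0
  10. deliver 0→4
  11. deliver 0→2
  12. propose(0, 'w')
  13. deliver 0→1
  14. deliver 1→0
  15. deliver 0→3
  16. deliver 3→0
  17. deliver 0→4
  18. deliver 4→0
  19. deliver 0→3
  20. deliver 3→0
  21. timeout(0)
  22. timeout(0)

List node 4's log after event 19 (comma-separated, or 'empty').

after 1 — propose(0,'r'): n0:coor/t1/[-]
after 2 — deliver 0→3: n3:part/t1/[-]
after 3 — deliver 3→0: ·
after 4 — deliver 0→1: n1:part/t1/[-]
after 5 — deliver 1→0: ·
after 6 — deliver 0→4: n4:part/t1/[-]
after 7 — deliver 4→0: ·
after 8 — deliver 0→2: n2:part/t1/[-]
after 9 — deliver 2→0: n0:coor/t1/[r]
after 10 — deliver 0→4: n4:part/t1/[r]
after 11 — deliver 0→2: n2:part/t1/[r]
after 12 — propose(0,'w'): n0:coor/t2/[r]
after 13 — deliver 0→1: n1:part/t1/[r]
after 14 — deliver 1→0: ·
after 15 — deliver 0→3: n3:part/t1/[r]
after 16 — deliver 3→0: ·
after 17 — deliver 0→4: n4:part/t2/[r]
after 18 — deliver 4→0: ·
after 19 — deliver 0→3: n3:part/t2/[r]

r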